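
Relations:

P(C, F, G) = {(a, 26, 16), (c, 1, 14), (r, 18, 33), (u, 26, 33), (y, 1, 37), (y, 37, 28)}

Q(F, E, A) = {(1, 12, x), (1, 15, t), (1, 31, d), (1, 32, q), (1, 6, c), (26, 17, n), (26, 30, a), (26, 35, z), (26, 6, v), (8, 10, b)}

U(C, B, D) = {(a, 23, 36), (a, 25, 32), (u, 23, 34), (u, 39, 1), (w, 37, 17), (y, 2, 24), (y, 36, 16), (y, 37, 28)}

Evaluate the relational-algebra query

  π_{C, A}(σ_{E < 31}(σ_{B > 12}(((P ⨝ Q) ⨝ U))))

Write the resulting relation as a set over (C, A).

{(a, a), (a, n), (a, v), (u, a), (u, n), (u, v), (y, c), (y, t), (y, x)}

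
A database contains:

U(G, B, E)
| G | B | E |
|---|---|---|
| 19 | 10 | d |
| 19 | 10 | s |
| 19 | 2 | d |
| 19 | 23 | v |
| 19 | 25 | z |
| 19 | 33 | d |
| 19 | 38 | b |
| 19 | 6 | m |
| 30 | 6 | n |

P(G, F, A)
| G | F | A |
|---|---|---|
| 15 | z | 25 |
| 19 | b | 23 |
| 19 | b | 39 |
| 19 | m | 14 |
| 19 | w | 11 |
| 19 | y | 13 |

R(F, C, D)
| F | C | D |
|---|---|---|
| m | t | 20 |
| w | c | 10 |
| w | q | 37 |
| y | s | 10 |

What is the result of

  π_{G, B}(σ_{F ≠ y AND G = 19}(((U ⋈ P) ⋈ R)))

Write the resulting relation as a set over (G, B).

Joining U and P on G yields {(19, 10, d, b, 23), (19, 10, d, b, 39), (19, 10, d, m, 14), (19, 10, d, w, 11), (19, 10, d, y, 13), (19, 10, s, b, 23), (19, 10, s, b, 39), (19, 10, s, m, 14), (19, 10, s, w, 11), (19, 10, s, y, 13), (19, 2, d, b, 23), (19, 2, d, b, 39), (19, 2, d, m, 14), (19, 2, d, w, 11), (19, 2, d, y, 13), (19, 23, v, b, 23), (19, 23, v, b, 39), (19, 23, v, m, 14), (19, 23, v, w, 11), (19, 23, v, y, 13), (19, 25, z, b, 23), (19, 25, z, b, 39), (19, 25, z, m, 14), (19, 25, z, w, 11), (19, 25, z, y, 13), (19, 33, d, b, 23), (19, 33, d, b, 39), (19, 33, d, m, 14), (19, 33, d, w, 11), (19, 33, d, y, 13), (19, 38, b, b, 23), (19, 38, b, b, 39), (19, 38, b, m, 14), (19, 38, b, w, 11), (19, 38, b, y, 13), (19, 6, m, b, 23), (19, 6, m, b, 39), (19, 6, m, m, 14), (19, 6, m, w, 11), (19, 6, m, y, 13)}.
Joining (U ⋈ P) and R on F yields {(19, 10, d, m, 14, t, 20), (19, 10, d, w, 11, c, 10), (19, 10, d, w, 11, q, 37), (19, 10, d, y, 13, s, 10), (19, 10, s, m, 14, t, 20), (19, 10, s, w, 11, c, 10), (19, 10, s, w, 11, q, 37), (19, 10, s, y, 13, s, 10), (19, 2, d, m, 14, t, 20), (19, 2, d, w, 11, c, 10), (19, 2, d, w, 11, q, 37), (19, 2, d, y, 13, s, 10), (19, 23, v, m, 14, t, 20), (19, 23, v, w, 11, c, 10), (19, 23, v, w, 11, q, 37), (19, 23, v, y, 13, s, 10), (19, 25, z, m, 14, t, 20), (19, 25, z, w, 11, c, 10), (19, 25, z, w, 11, q, 37), (19, 25, z, y, 13, s, 10), (19, 33, d, m, 14, t, 20), (19, 33, d, w, 11, c, 10), (19, 33, d, w, 11, q, 37), (19, 33, d, y, 13, s, 10), (19, 38, b, m, 14, t, 20), (19, 38, b, w, 11, c, 10), (19, 38, b, w, 11, q, 37), (19, 38, b, y, 13, s, 10), (19, 6, m, m, 14, t, 20), (19, 6, m, w, 11, c, 10), (19, 6, m, w, 11, q, 37), (19, 6, m, y, 13, s, 10)}.
Apply σ_{F ≠ y AND G = 19}; surviving tuples: {(19, 10, d, m, 14, t, 20), (19, 10, d, w, 11, c, 10), (19, 10, d, w, 11, q, 37), (19, 10, s, m, 14, t, 20), (19, 10, s, w, 11, c, 10), (19, 10, s, w, 11, q, 37), (19, 2, d, m, 14, t, 20), (19, 2, d, w, 11, c, 10), (19, 2, d, w, 11, q, 37), (19, 23, v, m, 14, t, 20), (19, 23, v, w, 11, c, 10), (19, 23, v, w, 11, q, 37), (19, 25, z, m, 14, t, 20), (19, 25, z, w, 11, c, 10), (19, 25, z, w, 11, q, 37), (19, 33, d, m, 14, t, 20), (19, 33, d, w, 11, c, 10), (19, 33, d, w, 11, q, 37), (19, 38, b, m, 14, t, 20), (19, 38, b, w, 11, c, 10), (19, 38, b, w, 11, q, 37), (19, 6, m, m, 14, t, 20), (19, 6, m, w, 11, c, 10), (19, 6, m, w, 11, q, 37)}
Keep only column(s) G, B (17 duplicate(s) eliminated): {(19, 10), (19, 2), (19, 23), (19, 25), (19, 33), (19, 38), (19, 6)}

{(19, 10), (19, 2), (19, 23), (19, 25), (19, 33), (19, 38), (19, 6)}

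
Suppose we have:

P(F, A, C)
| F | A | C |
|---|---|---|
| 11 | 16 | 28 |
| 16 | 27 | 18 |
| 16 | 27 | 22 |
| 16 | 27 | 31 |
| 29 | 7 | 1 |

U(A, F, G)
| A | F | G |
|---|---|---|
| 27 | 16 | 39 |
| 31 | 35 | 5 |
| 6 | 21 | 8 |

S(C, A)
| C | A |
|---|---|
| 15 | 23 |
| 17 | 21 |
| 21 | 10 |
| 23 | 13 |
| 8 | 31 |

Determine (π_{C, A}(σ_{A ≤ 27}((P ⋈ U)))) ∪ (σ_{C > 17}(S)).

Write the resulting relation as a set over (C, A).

{(18, 27), (21, 10), (22, 27), (23, 13), (31, 27)}

Natural join on F, A: {(16, 27, 18, 39), (16, 27, 22, 39), (16, 27, 31, 39)}
Filtering on A ≤ 27 leaves {(16, 27, 18, 39), (16, 27, 22, 39), (16, 27, 31, 39)}.
π[C, A]: project onto (C, A) → {(18, 27), (22, 27), (31, 27)}
Filtering on C > 17 leaves {(21, 10), (23, 13)}.
Union: {(18, 27), (22, 27), (31, 27)} with {(21, 10), (23, 13)} → {(18, 27), (21, 10), (22, 27), (23, 13), (31, 27)}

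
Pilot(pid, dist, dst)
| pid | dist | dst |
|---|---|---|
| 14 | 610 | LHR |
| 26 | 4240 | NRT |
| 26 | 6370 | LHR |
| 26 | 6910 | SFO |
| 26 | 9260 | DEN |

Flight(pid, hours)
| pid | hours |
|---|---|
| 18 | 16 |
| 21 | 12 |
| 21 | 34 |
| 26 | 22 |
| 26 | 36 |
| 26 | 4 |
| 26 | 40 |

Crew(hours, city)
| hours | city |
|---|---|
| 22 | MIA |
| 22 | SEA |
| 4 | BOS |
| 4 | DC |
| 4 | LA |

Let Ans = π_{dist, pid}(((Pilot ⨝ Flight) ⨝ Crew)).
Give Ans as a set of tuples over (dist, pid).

Pilot ⋈ Flight (natural join on pid): {(26, 4240, NRT, 22), (26, 4240, NRT, 36), (26, 4240, NRT, 4), (26, 4240, NRT, 40), (26, 6370, LHR, 22), (26, 6370, LHR, 36), (26, 6370, LHR, 4), (26, 6370, LHR, 40), (26, 6910, SFO, 22), (26, 6910, SFO, 36), (26, 6910, SFO, 4), (26, 6910, SFO, 40), (26, 9260, DEN, 22), (26, 9260, DEN, 36), (26, 9260, DEN, 4), (26, 9260, DEN, 40)}
(Pilot ⨝ Flight) ⋈ Crew (natural join on hours): {(26, 4240, NRT, 22, MIA), (26, 4240, NRT, 22, SEA), (26, 4240, NRT, 4, BOS), (26, 4240, NRT, 4, DC), (26, 4240, NRT, 4, LA), (26, 6370, LHR, 22, MIA), (26, 6370, LHR, 22, SEA), (26, 6370, LHR, 4, BOS), (26, 6370, LHR, 4, DC), (26, 6370, LHR, 4, LA), (26, 6910, SFO, 22, MIA), (26, 6910, SFO, 22, SEA), (26, 6910, SFO, 4, BOS), (26, 6910, SFO, 4, DC), (26, 6910, SFO, 4, LA), (26, 9260, DEN, 22, MIA), (26, 9260, DEN, 22, SEA), (26, 9260, DEN, 4, BOS), (26, 9260, DEN, 4, DC), (26, 9260, DEN, 4, LA)}
π_{dist, pid} gives {(4240, 26), (6370, 26), (6910, 26), (9260, 26)} (16 duplicate(s) eliminated).

{(4240, 26), (6370, 26), (6910, 26), (9260, 26)}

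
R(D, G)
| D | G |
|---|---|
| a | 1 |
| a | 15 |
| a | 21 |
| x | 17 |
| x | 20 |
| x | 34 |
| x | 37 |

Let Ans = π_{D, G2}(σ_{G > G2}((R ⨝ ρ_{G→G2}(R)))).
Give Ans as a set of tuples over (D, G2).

{(a, 1), (a, 15), (x, 17), (x, 20), (x, 34)}

ρ[G→G2]: schema becomes (D, G2); tuples unchanged.
R ⋈ ρ_{G→G2}(R) (natural join on D): {(a, 1, 1), (a, 1, 15), (a, 1, 21), (a, 15, 1), (a, 15, 15), (a, 15, 21), (a, 21, 1), (a, 21, 15), (a, 21, 21), (x, 17, 17), (x, 17, 20), (x, 17, 34), (x, 17, 37), (x, 20, 17), (x, 20, 20), (x, 20, 34), (x, 20, 37), (x, 34, 17), (x, 34, 20), (x, 34, 34), (x, 34, 37), (x, 37, 17), (x, 37, 20), (x, 37, 34), (x, 37, 37)}
Apply σ_{G > G2}; surviving tuples: {(a, 15, 1), (a, 21, 1), (a, 21, 15), (x, 20, 17), (x, 34, 17), (x, 34, 20), (x, 37, 17), (x, 37, 20), (x, 37, 34)}
Projecting to D, G2 (4 duplicate(s) eliminated): {(a, 1), (a, 15), (x, 17), (x, 20), (x, 34)}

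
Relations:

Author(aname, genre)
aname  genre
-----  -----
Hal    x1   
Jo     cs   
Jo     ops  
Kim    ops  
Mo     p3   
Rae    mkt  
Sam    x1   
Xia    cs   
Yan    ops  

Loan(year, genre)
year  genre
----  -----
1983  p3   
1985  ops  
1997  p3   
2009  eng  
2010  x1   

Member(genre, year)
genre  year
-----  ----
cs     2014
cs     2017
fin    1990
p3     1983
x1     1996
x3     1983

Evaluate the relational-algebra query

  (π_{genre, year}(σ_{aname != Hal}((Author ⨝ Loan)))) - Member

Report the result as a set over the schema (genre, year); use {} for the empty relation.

{(ops, 1985), (p3, 1997), (x1, 2010)}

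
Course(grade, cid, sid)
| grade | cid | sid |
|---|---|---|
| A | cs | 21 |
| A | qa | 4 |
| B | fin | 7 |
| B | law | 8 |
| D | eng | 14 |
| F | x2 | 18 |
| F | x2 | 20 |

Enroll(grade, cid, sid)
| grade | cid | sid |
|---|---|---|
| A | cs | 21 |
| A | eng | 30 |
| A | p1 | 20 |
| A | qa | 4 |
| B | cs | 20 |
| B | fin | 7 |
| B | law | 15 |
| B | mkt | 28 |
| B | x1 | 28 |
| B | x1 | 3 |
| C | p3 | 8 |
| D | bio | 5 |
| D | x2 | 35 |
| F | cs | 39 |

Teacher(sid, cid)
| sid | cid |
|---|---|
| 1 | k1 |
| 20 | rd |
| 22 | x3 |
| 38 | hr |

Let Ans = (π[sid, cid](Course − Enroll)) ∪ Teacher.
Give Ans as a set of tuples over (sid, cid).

Taking the difference: {(B, law, 8), (D, eng, 14), (F, x2, 18), (F, x2, 20)}
Keep only column(s) sid, cid: {(14, eng), (18, x2), (20, x2), (8, law)}
Taking the union: {(1, k1), (14, eng), (18, x2), (20, rd), (20, x2), (22, x3), (38, hr), (8, law)}

{(1, k1), (14, eng), (18, x2), (20, rd), (20, x2), (22, x3), (38, hr), (8, law)}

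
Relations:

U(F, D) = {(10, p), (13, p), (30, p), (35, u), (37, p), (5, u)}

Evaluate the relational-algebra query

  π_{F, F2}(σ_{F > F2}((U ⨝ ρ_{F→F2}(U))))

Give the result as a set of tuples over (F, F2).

{(13, 10), (30, 10), (30, 13), (35, 5), (37, 10), (37, 13), (37, 30)}

ρ[F→F2]: schema becomes (F2, D); tuples unchanged.
Natural join on D: {(10, p, 10), (10, p, 13), (10, p, 30), (10, p, 37), (13, p, 10), (13, p, 13), (13, p, 30), (13, p, 37), (30, p, 10), (30, p, 13), (30, p, 30), (30, p, 37), (35, u, 35), (35, u, 5), (37, p, 10), (37, p, 13), (37, p, 30), (37, p, 37), (5, u, 35), (5, u, 5)}
Apply σ_{F > F2}; surviving tuples: {(13, p, 10), (30, p, 10), (30, p, 13), (35, u, 5), (37, p, 10), (37, p, 13), (37, p, 30)}
π[F, F2]: project onto (F, F2) → {(13, 10), (30, 10), (30, 13), (35, 5), (37, 10), (37, 13), (37, 30)}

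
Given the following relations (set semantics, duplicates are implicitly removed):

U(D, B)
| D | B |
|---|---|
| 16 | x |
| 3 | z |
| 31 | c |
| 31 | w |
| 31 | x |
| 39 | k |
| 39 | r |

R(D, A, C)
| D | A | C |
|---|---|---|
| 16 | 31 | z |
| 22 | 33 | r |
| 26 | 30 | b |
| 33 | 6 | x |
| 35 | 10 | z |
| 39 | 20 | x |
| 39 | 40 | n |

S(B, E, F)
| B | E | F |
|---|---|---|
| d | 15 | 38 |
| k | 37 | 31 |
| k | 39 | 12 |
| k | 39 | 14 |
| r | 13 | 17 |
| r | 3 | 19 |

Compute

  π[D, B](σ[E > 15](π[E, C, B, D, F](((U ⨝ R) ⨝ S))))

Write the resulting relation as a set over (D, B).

{(39, k)}

Joining U and R on D yields {(16, x, 31, z), (39, k, 20, x), (39, k, 40, n), (39, r, 20, x), (39, r, 40, n)}.
Joining (U ⨝ R) and S on B yields {(39, k, 20, x, 37, 31), (39, k, 20, x, 39, 12), (39, k, 20, x, 39, 14), (39, k, 40, n, 37, 31), (39, k, 40, n, 39, 12), (39, k, 40, n, 39, 14), (39, r, 20, x, 13, 17), (39, r, 20, x, 3, 19), (39, r, 40, n, 13, 17), (39, r, 40, n, 3, 19)}.
Keep only column(s) E, C, B, D, F: {(13, n, r, 39, 17), (13, x, r, 39, 17), (3, n, r, 39, 19), (3, x, r, 39, 19), (37, n, k, 39, 31), (37, x, k, 39, 31), (39, n, k, 39, 12), (39, n, k, 39, 14), (39, x, k, 39, 12), (39, x, k, 39, 14)}
σ[E > 15]: keep tuples satisfying E > 15 → {(37, n, k, 39, 31), (37, x, k, 39, 31), (39, n, k, 39, 12), (39, n, k, 39, 14), (39, x, k, 39, 12), (39, x, k, 39, 14)}
Keep only column(s) D, B (5 duplicate(s) eliminated): {(39, k)}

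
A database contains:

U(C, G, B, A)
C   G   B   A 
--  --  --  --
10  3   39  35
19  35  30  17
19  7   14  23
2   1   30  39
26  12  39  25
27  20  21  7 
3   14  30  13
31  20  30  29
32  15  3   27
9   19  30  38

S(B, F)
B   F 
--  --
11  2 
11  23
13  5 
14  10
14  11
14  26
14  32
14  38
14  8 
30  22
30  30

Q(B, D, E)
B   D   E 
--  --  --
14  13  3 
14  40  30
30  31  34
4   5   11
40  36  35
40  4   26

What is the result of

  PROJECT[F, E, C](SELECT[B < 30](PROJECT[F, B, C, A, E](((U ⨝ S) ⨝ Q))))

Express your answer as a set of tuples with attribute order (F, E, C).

{(10, 3, 19), (10, 30, 19), (11, 3, 19), (11, 30, 19), (26, 3, 19), (26, 30, 19), (32, 3, 19), (32, 30, 19), (38, 3, 19), (38, 30, 19), (8, 3, 19), (8, 30, 19)}

Joining U and S on B yields {(19, 35, 30, 17, 22), (19, 35, 30, 17, 30), (19, 7, 14, 23, 10), (19, 7, 14, 23, 11), (19, 7, 14, 23, 26), (19, 7, 14, 23, 32), (19, 7, 14, 23, 38), (19, 7, 14, 23, 8), (2, 1, 30, 39, 22), (2, 1, 30, 39, 30), (3, 14, 30, 13, 22), (3, 14, 30, 13, 30), (31, 20, 30, 29, 22), (31, 20, 30, 29, 30), (9, 19, 30, 38, 22), (9, 19, 30, 38, 30)}.
Joining (U ⨝ S) and Q on B yields {(19, 35, 30, 17, 22, 31, 34), (19, 35, 30, 17, 30, 31, 34), (19, 7, 14, 23, 10, 13, 3), (19, 7, 14, 23, 10, 40, 30), (19, 7, 14, 23, 11, 13, 3), (19, 7, 14, 23, 11, 40, 30), (19, 7, 14, 23, 26, 13, 3), (19, 7, 14, 23, 26, 40, 30), (19, 7, 14, 23, 32, 13, 3), (19, 7, 14, 23, 32, 40, 30), (19, 7, 14, 23, 38, 13, 3), (19, 7, 14, 23, 38, 40, 30), (19, 7, 14, 23, 8, 13, 3), (19, 7, 14, 23, 8, 40, 30), (2, 1, 30, 39, 22, 31, 34), (2, 1, 30, 39, 30, 31, 34), (3, 14, 30, 13, 22, 31, 34), (3, 14, 30, 13, 30, 31, 34), (31, 20, 30, 29, 22, 31, 34), (31, 20, 30, 29, 30, 31, 34), (9, 19, 30, 38, 22, 31, 34), (9, 19, 30, 38, 30, 31, 34)}.
Keep only column(s) F, B, C, A, E: {(10, 14, 19, 23, 3), (10, 14, 19, 23, 30), (11, 14, 19, 23, 3), (11, 14, 19, 23, 30), (22, 30, 19, 17, 34), (22, 30, 2, 39, 34), (22, 30, 3, 13, 34), (22, 30, 31, 29, 34), (22, 30, 9, 38, 34), (26, 14, 19, 23, 3), (26, 14, 19, 23, 30), (30, 30, 19, 17, 34), (30, 30, 2, 39, 34), (30, 30, 3, 13, 34), (30, 30, 31, 29, 34), (30, 30, 9, 38, 34), (32, 14, 19, 23, 3), (32, 14, 19, 23, 30), (38, 14, 19, 23, 3), (38, 14, 19, 23, 30), (8, 14, 19, 23, 3), (8, 14, 19, 23, 30)}
Apply σ_{B < 30}; surviving tuples: {(10, 14, 19, 23, 3), (10, 14, 19, 23, 30), (11, 14, 19, 23, 3), (11, 14, 19, 23, 30), (26, 14, 19, 23, 3), (26, 14, 19, 23, 30), (32, 14, 19, 23, 3), (32, 14, 19, 23, 30), (38, 14, 19, 23, 3), (38, 14, 19, 23, 30), (8, 14, 19, 23, 3), (8, 14, 19, 23, 30)}
Keep only column(s) F, E, C: {(10, 3, 19), (10, 30, 19), (11, 3, 19), (11, 30, 19), (26, 3, 19), (26, 30, 19), (32, 3, 19), (32, 30, 19), (38, 3, 19), (38, 30, 19), (8, 3, 19), (8, 30, 19)}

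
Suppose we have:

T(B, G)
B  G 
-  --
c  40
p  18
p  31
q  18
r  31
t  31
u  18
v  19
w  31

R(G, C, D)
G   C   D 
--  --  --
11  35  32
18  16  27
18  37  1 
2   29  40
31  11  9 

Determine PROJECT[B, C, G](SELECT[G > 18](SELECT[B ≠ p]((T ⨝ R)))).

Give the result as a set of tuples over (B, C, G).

{(r, 11, 31), (t, 11, 31), (w, 11, 31)}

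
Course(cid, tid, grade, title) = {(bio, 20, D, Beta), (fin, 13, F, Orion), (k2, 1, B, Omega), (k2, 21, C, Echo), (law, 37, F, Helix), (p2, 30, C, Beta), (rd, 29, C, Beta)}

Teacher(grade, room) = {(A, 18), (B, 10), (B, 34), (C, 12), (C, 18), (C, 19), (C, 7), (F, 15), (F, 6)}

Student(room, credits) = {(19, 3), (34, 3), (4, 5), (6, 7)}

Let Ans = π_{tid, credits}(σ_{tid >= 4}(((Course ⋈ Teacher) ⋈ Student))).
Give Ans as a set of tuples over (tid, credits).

{(13, 7), (21, 3), (29, 3), (30, 3), (37, 7)}

Course ⋈ Teacher (natural join on grade): {(fin, 13, F, Orion, 15), (fin, 13, F, Orion, 6), (k2, 1, B, Omega, 10), (k2, 1, B, Omega, 34), (k2, 21, C, Echo, 12), (k2, 21, C, Echo, 18), (k2, 21, C, Echo, 19), (k2, 21, C, Echo, 7), (law, 37, F, Helix, 15), (law, 37, F, Helix, 6), (p2, 30, C, Beta, 12), (p2, 30, C, Beta, 18), (p2, 30, C, Beta, 19), (p2, 30, C, Beta, 7), (rd, 29, C, Beta, 12), (rd, 29, C, Beta, 18), (rd, 29, C, Beta, 19), (rd, 29, C, Beta, 7)}
(Course ⋈ Teacher) ⋈ Student (natural join on room): {(fin, 13, F, Orion, 6, 7), (k2, 1, B, Omega, 34, 3), (k2, 21, C, Echo, 19, 3), (law, 37, F, Helix, 6, 7), (p2, 30, C, Beta, 19, 3), (rd, 29, C, Beta, 19, 3)}
Filtering on tid >= 4 leaves {(fin, 13, F, Orion, 6, 7), (k2, 21, C, Echo, 19, 3), (law, 37, F, Helix, 6, 7), (p2, 30, C, Beta, 19, 3), (rd, 29, C, Beta, 19, 3)}.
π_{tid, credits} gives {(13, 7), (21, 3), (29, 3), (30, 3), (37, 7)}.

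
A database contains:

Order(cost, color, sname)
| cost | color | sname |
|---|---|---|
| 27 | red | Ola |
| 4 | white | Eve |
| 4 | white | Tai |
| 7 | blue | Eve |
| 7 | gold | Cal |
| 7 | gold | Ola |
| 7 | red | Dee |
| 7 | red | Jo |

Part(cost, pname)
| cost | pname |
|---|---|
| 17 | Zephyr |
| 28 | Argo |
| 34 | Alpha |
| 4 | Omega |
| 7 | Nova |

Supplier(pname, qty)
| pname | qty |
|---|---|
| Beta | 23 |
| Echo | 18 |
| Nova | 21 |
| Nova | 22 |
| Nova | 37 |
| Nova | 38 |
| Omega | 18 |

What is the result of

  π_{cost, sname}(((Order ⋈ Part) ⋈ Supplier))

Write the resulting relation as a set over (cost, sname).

Order ⋈ Part (natural join on cost): {(4, white, Eve, Omega), (4, white, Tai, Omega), (7, blue, Eve, Nova), (7, gold, Cal, Nova), (7, gold, Ola, Nova), (7, red, Dee, Nova), (7, red, Jo, Nova)}
(Order ⋈ Part) ⋈ Supplier (natural join on pname): {(4, white, Eve, Omega, 18), (4, white, Tai, Omega, 18), (7, blue, Eve, Nova, 21), (7, blue, Eve, Nova, 22), (7, blue, Eve, Nova, 37), (7, blue, Eve, Nova, 38), (7, gold, Cal, Nova, 21), (7, gold, Cal, Nova, 22), (7, gold, Cal, Nova, 37), (7, gold, Cal, Nova, 38), (7, gold, Ola, Nova, 21), (7, gold, Ola, Nova, 22), (7, gold, Ola, Nova, 37), (7, gold, Ola, Nova, 38), (7, red, Dee, Nova, 21), (7, red, Dee, Nova, 22), (7, red, Dee, Nova, 37), (7, red, Dee, Nova, 38), (7, red, Jo, Nova, 21), (7, red, Jo, Nova, 22), (7, red, Jo, Nova, 37), (7, red, Jo, Nova, 38)}
π[cost, sname]: project onto (cost, sname) (15 duplicate(s) eliminated) → {(4, Eve), (4, Tai), (7, Cal), (7, Dee), (7, Eve), (7, Jo), (7, Ola)}

{(4, Eve), (4, Tai), (7, Cal), (7, Dee), (7, Eve), (7, Jo), (7, Ola)}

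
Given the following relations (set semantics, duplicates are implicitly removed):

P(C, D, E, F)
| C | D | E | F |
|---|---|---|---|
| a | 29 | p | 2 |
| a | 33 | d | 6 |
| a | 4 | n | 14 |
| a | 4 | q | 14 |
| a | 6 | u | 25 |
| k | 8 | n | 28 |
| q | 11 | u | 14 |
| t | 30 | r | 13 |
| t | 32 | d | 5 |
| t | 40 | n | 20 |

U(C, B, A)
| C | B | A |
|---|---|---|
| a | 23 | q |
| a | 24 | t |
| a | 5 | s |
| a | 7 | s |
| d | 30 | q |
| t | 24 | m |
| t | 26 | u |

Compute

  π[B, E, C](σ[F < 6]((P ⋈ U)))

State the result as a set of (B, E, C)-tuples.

{(23, p, a), (24, d, t), (24, p, a), (26, d, t), (5, p, a), (7, p, a)}

P ⋈ U (natural join on C): {(a, 29, p, 2, 23, q), (a, 29, p, 2, 24, t), (a, 29, p, 2, 5, s), (a, 29, p, 2, 7, s), (a, 33, d, 6, 23, q), (a, 33, d, 6, 24, t), (a, 33, d, 6, 5, s), (a, 33, d, 6, 7, s), (a, 4, n, 14, 23, q), (a, 4, n, 14, 24, t), (a, 4, n, 14, 5, s), (a, 4, n, 14, 7, s), (a, 4, q, 14, 23, q), (a, 4, q, 14, 24, t), (a, 4, q, 14, 5, s), (a, 4, q, 14, 7, s), (a, 6, u, 25, 23, q), (a, 6, u, 25, 24, t), (a, 6, u, 25, 5, s), (a, 6, u, 25, 7, s), (t, 30, r, 13, 24, m), (t, 30, r, 13, 26, u), (t, 32, d, 5, 24, m), (t, 32, d, 5, 26, u), (t, 40, n, 20, 24, m), (t, 40, n, 20, 26, u)}
Selection F < 6: {(a, 29, p, 2, 23, q), (a, 29, p, 2, 24, t), (a, 29, p, 2, 5, s), (a, 29, p, 2, 7, s), (t, 32, d, 5, 24, m), (t, 32, d, 5, 26, u)}
π_{B, E, C} gives {(23, p, a), (24, d, t), (24, p, a), (26, d, t), (5, p, a), (7, p, a)}.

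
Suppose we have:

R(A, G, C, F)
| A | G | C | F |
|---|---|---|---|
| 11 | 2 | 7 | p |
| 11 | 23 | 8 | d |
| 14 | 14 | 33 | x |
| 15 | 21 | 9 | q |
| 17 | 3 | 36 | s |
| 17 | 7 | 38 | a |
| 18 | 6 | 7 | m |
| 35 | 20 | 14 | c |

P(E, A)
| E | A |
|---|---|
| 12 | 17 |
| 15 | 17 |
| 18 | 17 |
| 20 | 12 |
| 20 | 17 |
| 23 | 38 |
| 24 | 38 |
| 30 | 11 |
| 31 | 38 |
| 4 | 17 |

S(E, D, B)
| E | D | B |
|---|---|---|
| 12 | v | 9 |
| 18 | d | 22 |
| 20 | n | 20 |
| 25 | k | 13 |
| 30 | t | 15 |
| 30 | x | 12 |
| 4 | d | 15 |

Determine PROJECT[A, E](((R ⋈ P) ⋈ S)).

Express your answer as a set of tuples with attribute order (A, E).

R ⋈ P (natural join on A): {(11, 2, 7, p, 30), (11, 23, 8, d, 30), (17, 3, 36, s, 12), (17, 3, 36, s, 15), (17, 3, 36, s, 18), (17, 3, 36, s, 20), (17, 3, 36, s, 4), (17, 7, 38, a, 12), (17, 7, 38, a, 15), (17, 7, 38, a, 18), (17, 7, 38, a, 20), (17, 7, 38, a, 4)}
(R ⋈ P) ⋈ S (natural join on E): {(11, 2, 7, p, 30, t, 15), (11, 2, 7, p, 30, x, 12), (11, 23, 8, d, 30, t, 15), (11, 23, 8, d, 30, x, 12), (17, 3, 36, s, 12, v, 9), (17, 3, 36, s, 18, d, 22), (17, 3, 36, s, 20, n, 20), (17, 3, 36, s, 4, d, 15), (17, 7, 38, a, 12, v, 9), (17, 7, 38, a, 18, d, 22), (17, 7, 38, a, 20, n, 20), (17, 7, 38, a, 4, d, 15)}
π_{A, E} gives {(11, 30), (17, 12), (17, 18), (17, 20), (17, 4)} (7 duplicate(s) eliminated).

{(11, 30), (17, 12), (17, 18), (17, 20), (17, 4)}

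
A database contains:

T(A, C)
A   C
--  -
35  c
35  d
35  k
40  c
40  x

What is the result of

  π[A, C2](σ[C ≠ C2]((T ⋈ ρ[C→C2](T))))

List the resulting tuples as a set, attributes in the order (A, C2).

{(35, c), (35, d), (35, k), (40, c), (40, x)}

ρ[C→C2]: schema becomes (A, C2); tuples unchanged.
Joining T and ρ[C→C2](T) on A yields {(35, c, c), (35, c, d), (35, c, k), (35, d, c), (35, d, d), (35, d, k), (35, k, c), (35, k, d), (35, k, k), (40, c, c), (40, c, x), (40, x, c), (40, x, x)}.
Filtering on C ≠ C2 leaves {(35, c, d), (35, c, k), (35, d, c), (35, d, k), (35, k, c), (35, k, d), (40, c, x), (40, x, c)}.
Projecting to A, C2 (3 duplicate(s) eliminated): {(35, c), (35, d), (35, k), (40, c), (40, x)}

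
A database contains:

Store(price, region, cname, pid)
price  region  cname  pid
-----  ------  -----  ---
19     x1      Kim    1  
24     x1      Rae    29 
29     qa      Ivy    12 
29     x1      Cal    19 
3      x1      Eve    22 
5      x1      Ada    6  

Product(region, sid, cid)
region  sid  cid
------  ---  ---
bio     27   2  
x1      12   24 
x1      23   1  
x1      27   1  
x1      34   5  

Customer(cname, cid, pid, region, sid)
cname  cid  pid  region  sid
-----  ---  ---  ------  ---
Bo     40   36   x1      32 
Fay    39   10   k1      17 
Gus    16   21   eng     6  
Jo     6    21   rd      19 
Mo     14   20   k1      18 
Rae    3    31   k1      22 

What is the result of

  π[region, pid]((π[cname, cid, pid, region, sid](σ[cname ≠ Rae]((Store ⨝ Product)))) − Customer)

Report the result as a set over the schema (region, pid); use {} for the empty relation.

{(x1, 1), (x1, 19), (x1, 22), (x1, 6)}

Natural join on region: {(19, x1, Kim, 1, 12, 24), (19, x1, Kim, 1, 23, 1), (19, x1, Kim, 1, 27, 1), (19, x1, Kim, 1, 34, 5), (24, x1, Rae, 29, 12, 24), (24, x1, Rae, 29, 23, 1), (24, x1, Rae, 29, 27, 1), (24, x1, Rae, 29, 34, 5), (29, x1, Cal, 19, 12, 24), (29, x1, Cal, 19, 23, 1), (29, x1, Cal, 19, 27, 1), (29, x1, Cal, 19, 34, 5), (3, x1, Eve, 22, 12, 24), (3, x1, Eve, 22, 23, 1), (3, x1, Eve, 22, 27, 1), (3, x1, Eve, 22, 34, 5), (5, x1, Ada, 6, 12, 24), (5, x1, Ada, 6, 23, 1), (5, x1, Ada, 6, 27, 1), (5, x1, Ada, 6, 34, 5)}
Selection cname ≠ Rae: {(19, x1, Kim, 1, 12, 24), (19, x1, Kim, 1, 23, 1), (19, x1, Kim, 1, 27, 1), (19, x1, Kim, 1, 34, 5), (29, x1, Cal, 19, 12, 24), (29, x1, Cal, 19, 23, 1), (29, x1, Cal, 19, 27, 1), (29, x1, Cal, 19, 34, 5), (3, x1, Eve, 22, 12, 24), (3, x1, Eve, 22, 23, 1), (3, x1, Eve, 22, 27, 1), (3, x1, Eve, 22, 34, 5), (5, x1, Ada, 6, 12, 24), (5, x1, Ada, 6, 23, 1), (5, x1, Ada, 6, 27, 1), (5, x1, Ada, 6, 34, 5)}
Keep only column(s) cname, cid, pid, region, sid: {(Ada, 1, 6, x1, 23), (Ada, 1, 6, x1, 27), (Ada, 24, 6, x1, 12), (Ada, 5, 6, x1, 34), (Cal, 1, 19, x1, 23), (Cal, 1, 19, x1, 27), (Cal, 24, 19, x1, 12), (Cal, 5, 19, x1, 34), (Eve, 1, 22, x1, 23), (Eve, 1, 22, x1, 27), (Eve, 24, 22, x1, 12), (Eve, 5, 22, x1, 34), (Kim, 1, 1, x1, 23), (Kim, 1, 1, x1, 27), (Kim, 24, 1, x1, 12), (Kim, 5, 1, x1, 34)}
Difference: {(Ada, 1, 6, x1, 23), (Ada, 1, 6, x1, 27), (Ada, 24, 6, x1, 12), (Ada, 5, 6, x1, 34), (Cal, 1, 19, x1, 23), (Cal, 1, 19, x1, 27), (Cal, 24, 19, x1, 12), (Cal, 5, 19, x1, 34), (Eve, 1, 22, x1, 23), (Eve, 1, 22, x1, 27), (Eve, 24, 22, x1, 12), (Eve, 5, 22, x1, 34), (Kim, 1, 1, x1, 23), (Kim, 1, 1, x1, 27), (Kim, 24, 1, x1, 12), (Kim, 5, 1, x1, 34)} with {(Bo, 40, 36, x1, 32), (Fay, 39, 10, k1, 17), (Gus, 16, 21, eng, 6), (Jo, 6, 21, rd, 19), (Mo, 14, 20, k1, 18), (Rae, 3, 31, k1, 22)} → {(Ada, 1, 6, x1, 23), (Ada, 1, 6, x1, 27), (Ada, 24, 6, x1, 12), (Ada, 5, 6, x1, 34), (Cal, 1, 19, x1, 23), (Cal, 1, 19, x1, 27), (Cal, 24, 19, x1, 12), (Cal, 5, 19, x1, 34), (Eve, 1, 22, x1, 23), (Eve, 1, 22, x1, 27), (Eve, 24, 22, x1, 12), (Eve, 5, 22, x1, 34), (Kim, 1, 1, x1, 23), (Kim, 1, 1, x1, 27), (Kim, 24, 1, x1, 12), (Kim, 5, 1, x1, 34)}
Keep only column(s) region, pid (12 duplicate(s) eliminated): {(x1, 1), (x1, 19), (x1, 22), (x1, 6)}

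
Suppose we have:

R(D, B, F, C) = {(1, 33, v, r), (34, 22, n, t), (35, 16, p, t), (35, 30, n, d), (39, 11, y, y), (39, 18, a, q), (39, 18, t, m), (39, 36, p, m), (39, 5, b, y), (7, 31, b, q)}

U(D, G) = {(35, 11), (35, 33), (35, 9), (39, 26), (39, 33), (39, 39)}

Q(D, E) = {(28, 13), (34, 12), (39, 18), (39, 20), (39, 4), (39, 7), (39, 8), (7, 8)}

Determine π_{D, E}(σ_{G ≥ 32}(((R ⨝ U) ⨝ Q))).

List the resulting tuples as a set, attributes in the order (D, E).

R ⋈ U (natural join on D): {(35, 16, p, t, 11), (35, 16, p, t, 33), (35, 16, p, t, 9), (35, 30, n, d, 11), (35, 30, n, d, 33), (35, 30, n, d, 9), (39, 11, y, y, 26), (39, 11, y, y, 33), (39, 11, y, y, 39), (39, 18, a, q, 26), (39, 18, a, q, 33), (39, 18, a, q, 39), (39, 18, t, m, 26), (39, 18, t, m, 33), (39, 18, t, m, 39), (39, 36, p, m, 26), (39, 36, p, m, 33), (39, 36, p, m, 39), (39, 5, b, y, 26), (39, 5, b, y, 33), (39, 5, b, y, 39)}
(R ⨝ U) ⋈ Q (natural join on D): {(39, 11, y, y, 26, 18), (39, 11, y, y, 26, 20), (39, 11, y, y, 26, 4), (39, 11, y, y, 26, 7), (39, 11, y, y, 26, 8), (39, 11, y, y, 33, 18), (39, 11, y, y, 33, 20), (39, 11, y, y, 33, 4), (39, 11, y, y, 33, 7), (39, 11, y, y, 33, 8), (39, 11, y, y, 39, 18), (39, 11, y, y, 39, 20), (39, 11, y, y, 39, 4), (39, 11, y, y, 39, 7), (39, 11, y, y, 39, 8), (39, 18, a, q, 26, 18), (39, 18, a, q, 26, 20), (39, 18, a, q, 26, 4), (39, 18, a, q, 26, 7), (39, 18, a, q, 26, 8), (39, 18, a, q, 33, 18), (39, 18, a, q, 33, 20), (39, 18, a, q, 33, 4), (39, 18, a, q, 33, 7), (39, 18, a, q, 33, 8), (39, 18, a, q, 39, 18), (39, 18, a, q, 39, 20), (39, 18, a, q, 39, 4), (39, 18, a, q, 39, 7), (39, 18, a, q, 39, 8), (39, 18, t, m, 26, 18), (39, 18, t, m, 26, 20), (39, 18, t, m, 26, 4), (39, 18, t, m, 26, 7), (39, 18, t, m, 26, 8), (39, 18, t, m, 33, 18), (39, 18, t, m, 33, 20), (39, 18, t, m, 33, 4), (39, 18, t, m, 33, 7), (39, 18, t, m, 33, 8), (39, 18, t, m, 39, 18), (39, 18, t, m, 39, 20), (39, 18, t, m, 39, 4), (39, 18, t, m, 39, 7), (39, 18, t, m, 39, 8), (39, 36, p, m, 26, 18), (39, 36, p, m, 26, 20), (39, 36, p, m, 26, 4), (39, 36, p, m, 26, 7), (39, 36, p, m, 26, 8), (39, 36, p, m, 33, 18), (39, 36, p, m, 33, 20), (39, 36, p, m, 33, 4), (39, 36, p, m, 33, 7), (39, 36, p, m, 33, 8), (39, 36, p, m, 39, 18), (39, 36, p, m, 39, 20), (39, 36, p, m, 39, 4), (39, 36, p, m, 39, 7), (39, 36, p, m, 39, 8), (39, 5, b, y, 26, 18), (39, 5, b, y, 26, 20), (39, 5, b, y, 26, 4), (39, 5, b, y, 26, 7), (39, 5, b, y, 26, 8), (39, 5, b, y, 33, 18), (39, 5, b, y, 33, 20), (39, 5, b, y, 33, 4), (39, 5, b, y, 33, 7), (39, 5, b, y, 33, 8), (39, 5, b, y, 39, 18), (39, 5, b, y, 39, 20), (39, 5, b, y, 39, 4), (39, 5, b, y, 39, 7), (39, 5, b, y, 39, 8)}
σ[G ≥ 32]: keep tuples satisfying G ≥ 32 → {(39, 11, y, y, 33, 18), (39, 11, y, y, 33, 20), (39, 11, y, y, 33, 4), (39, 11, y, y, 33, 7), (39, 11, y, y, 33, 8), (39, 11, y, y, 39, 18), (39, 11, y, y, 39, 20), (39, 11, y, y, 39, 4), (39, 11, y, y, 39, 7), (39, 11, y, y, 39, 8), (39, 18, a, q, 33, 18), (39, 18, a, q, 33, 20), (39, 18, a, q, 33, 4), (39, 18, a, q, 33, 7), (39, 18, a, q, 33, 8), (39, 18, a, q, 39, 18), (39, 18, a, q, 39, 20), (39, 18, a, q, 39, 4), (39, 18, a, q, 39, 7), (39, 18, a, q, 39, 8), (39, 18, t, m, 33, 18), (39, 18, t, m, 33, 20), (39, 18, t, m, 33, 4), (39, 18, t, m, 33, 7), (39, 18, t, m, 33, 8), (39, 18, t, m, 39, 18), (39, 18, t, m, 39, 20), (39, 18, t, m, 39, 4), (39, 18, t, m, 39, 7), (39, 18, t, m, 39, 8), (39, 36, p, m, 33, 18), (39, 36, p, m, 33, 20), (39, 36, p, m, 33, 4), (39, 36, p, m, 33, 7), (39, 36, p, m, 33, 8), (39, 36, p, m, 39, 18), (39, 36, p, m, 39, 20), (39, 36, p, m, 39, 4), (39, 36, p, m, 39, 7), (39, 36, p, m, 39, 8), (39, 5, b, y, 33, 18), (39, 5, b, y, 33, 20), (39, 5, b, y, 33, 4), (39, 5, b, y, 33, 7), (39, 5, b, y, 33, 8), (39, 5, b, y, 39, 18), (39, 5, b, y, 39, 20), (39, 5, b, y, 39, 4), (39, 5, b, y, 39, 7), (39, 5, b, y, 39, 8)}
Keep only column(s) D, E (45 duplicate(s) eliminated): {(39, 18), (39, 20), (39, 4), (39, 7), (39, 8)}

{(39, 18), (39, 20), (39, 4), (39, 7), (39, 8)}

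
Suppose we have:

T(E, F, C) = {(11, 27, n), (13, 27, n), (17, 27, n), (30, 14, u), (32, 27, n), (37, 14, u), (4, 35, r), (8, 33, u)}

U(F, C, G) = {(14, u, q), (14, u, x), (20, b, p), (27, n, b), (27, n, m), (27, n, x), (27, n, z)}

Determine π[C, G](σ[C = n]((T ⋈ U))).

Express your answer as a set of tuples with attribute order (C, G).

{(n, b), (n, m), (n, x), (n, z)}

T ⋈ U (natural join on F, C): {(11, 27, n, b), (11, 27, n, m), (11, 27, n, x), (11, 27, n, z), (13, 27, n, b), (13, 27, n, m), (13, 27, n, x), (13, 27, n, z), (17, 27, n, b), (17, 27, n, m), (17, 27, n, x), (17, 27, n, z), (30, 14, u, q), (30, 14, u, x), (32, 27, n, b), (32, 27, n, m), (32, 27, n, x), (32, 27, n, z), (37, 14, u, q), (37, 14, u, x)}
Apply σ_{C = n}; surviving tuples: {(11, 27, n, b), (11, 27, n, m), (11, 27, n, x), (11, 27, n, z), (13, 27, n, b), (13, 27, n, m), (13, 27, n, x), (13, 27, n, z), (17, 27, n, b), (17, 27, n, m), (17, 27, n, x), (17, 27, n, z), (32, 27, n, b), (32, 27, n, m), (32, 27, n, x), (32, 27, n, z)}
Projecting to C, G (12 duplicate(s) eliminated): {(n, b), (n, m), (n, x), (n, z)}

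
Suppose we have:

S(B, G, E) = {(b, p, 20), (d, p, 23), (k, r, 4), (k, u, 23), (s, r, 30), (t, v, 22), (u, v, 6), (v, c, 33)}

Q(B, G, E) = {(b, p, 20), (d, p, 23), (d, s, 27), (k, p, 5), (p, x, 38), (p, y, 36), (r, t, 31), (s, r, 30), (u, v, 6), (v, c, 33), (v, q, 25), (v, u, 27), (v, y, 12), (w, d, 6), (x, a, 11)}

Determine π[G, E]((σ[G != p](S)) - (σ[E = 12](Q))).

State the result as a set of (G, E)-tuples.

Apply σ_{G != p}; surviving tuples: {(k, r, 4), (k, u, 23), (s, r, 30), (t, v, 22), (u, v, 6), (v, c, 33)}
Apply σ_{E = 12}; surviving tuples: {(v, y, 12)}
Set difference of the two operands is {(k, r, 4), (k, u, 23), (s, r, 30), (t, v, 22), (u, v, 6), (v, c, 33)}.
Projecting to G, E: {(c, 33), (r, 30), (r, 4), (u, 23), (v, 22), (v, 6)}

{(c, 33), (r, 30), (r, 4), (u, 23), (v, 22), (v, 6)}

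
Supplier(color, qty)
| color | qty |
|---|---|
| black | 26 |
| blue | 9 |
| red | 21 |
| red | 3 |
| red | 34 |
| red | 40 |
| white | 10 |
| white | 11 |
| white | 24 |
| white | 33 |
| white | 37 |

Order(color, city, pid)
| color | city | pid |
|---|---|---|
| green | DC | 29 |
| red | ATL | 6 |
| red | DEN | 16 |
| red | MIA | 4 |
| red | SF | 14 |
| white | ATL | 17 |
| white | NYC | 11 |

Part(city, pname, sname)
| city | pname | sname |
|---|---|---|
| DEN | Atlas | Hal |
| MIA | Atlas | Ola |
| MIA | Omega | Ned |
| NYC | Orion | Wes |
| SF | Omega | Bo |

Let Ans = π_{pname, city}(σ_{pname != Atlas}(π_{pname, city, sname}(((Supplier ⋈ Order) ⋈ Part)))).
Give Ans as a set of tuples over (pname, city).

Supplier ⋈ Order (natural join on color): {(red, 21, ATL, 6), (red, 21, DEN, 16), (red, 21, MIA, 4), (red, 21, SF, 14), (red, 3, ATL, 6), (red, 3, DEN, 16), (red, 3, MIA, 4), (red, 3, SF, 14), (red, 34, ATL, 6), (red, 34, DEN, 16), (red, 34, MIA, 4), (red, 34, SF, 14), (red, 40, ATL, 6), (red, 40, DEN, 16), (red, 40, MIA, 4), (red, 40, SF, 14), (white, 10, ATL, 17), (white, 10, NYC, 11), (white, 11, ATL, 17), (white, 11, NYC, 11), (white, 24, ATL, 17), (white, 24, NYC, 11), (white, 33, ATL, 17), (white, 33, NYC, 11), (white, 37, ATL, 17), (white, 37, NYC, 11)}
(Supplier ⋈ Order) ⋈ Part (natural join on city): {(red, 21, DEN, 16, Atlas, Hal), (red, 21, MIA, 4, Atlas, Ola), (red, 21, MIA, 4, Omega, Ned), (red, 21, SF, 14, Omega, Bo), (red, 3, DEN, 16, Atlas, Hal), (red, 3, MIA, 4, Atlas, Ola), (red, 3, MIA, 4, Omega, Ned), (red, 3, SF, 14, Omega, Bo), (red, 34, DEN, 16, Atlas, Hal), (red, 34, MIA, 4, Atlas, Ola), (red, 34, MIA, 4, Omega, Ned), (red, 34, SF, 14, Omega, Bo), (red, 40, DEN, 16, Atlas, Hal), (red, 40, MIA, 4, Atlas, Ola), (red, 40, MIA, 4, Omega, Ned), (red, 40, SF, 14, Omega, Bo), (white, 10, NYC, 11, Orion, Wes), (white, 11, NYC, 11, Orion, Wes), (white, 24, NYC, 11, Orion, Wes), (white, 33, NYC, 11, Orion, Wes), (white, 37, NYC, 11, Orion, Wes)}
π[pname, city, sname]: project onto (pname, city, sname) (16 duplicate(s) eliminated) → {(Atlas, DEN, Hal), (Atlas, MIA, Ola), (Omega, MIA, Ned), (Omega, SF, Bo), (Orion, NYC, Wes)}
Apply σ_{pname != Atlas}; surviving tuples: {(Omega, MIA, Ned), (Omega, SF, Bo), (Orion, NYC, Wes)}
π[pname, city]: project onto (pname, city) → {(Omega, MIA), (Omega, SF), (Orion, NYC)}

{(Omega, MIA), (Omega, SF), (Orion, NYC)}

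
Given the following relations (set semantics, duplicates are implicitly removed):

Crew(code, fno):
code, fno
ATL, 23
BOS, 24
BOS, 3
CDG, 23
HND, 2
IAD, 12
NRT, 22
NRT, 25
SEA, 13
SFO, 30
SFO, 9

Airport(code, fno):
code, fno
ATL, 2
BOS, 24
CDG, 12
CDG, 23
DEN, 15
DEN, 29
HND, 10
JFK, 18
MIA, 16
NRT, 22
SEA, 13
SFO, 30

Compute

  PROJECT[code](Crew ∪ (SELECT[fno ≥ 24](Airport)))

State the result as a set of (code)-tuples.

{ATL, BOS, CDG, DEN, HND, IAD, NRT, SEA, SFO}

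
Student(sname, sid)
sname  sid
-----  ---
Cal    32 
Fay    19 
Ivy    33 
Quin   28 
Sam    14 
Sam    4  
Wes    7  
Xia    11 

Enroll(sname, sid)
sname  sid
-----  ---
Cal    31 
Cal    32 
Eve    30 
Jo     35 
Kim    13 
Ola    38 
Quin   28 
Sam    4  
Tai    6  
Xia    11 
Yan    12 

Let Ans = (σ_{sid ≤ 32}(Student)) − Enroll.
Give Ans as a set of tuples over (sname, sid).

{(Fay, 19), (Sam, 14), (Wes, 7)}

Filtering on sid ≤ 32 leaves {(Cal, 32), (Fay, 19), (Quin, 28), (Sam, 14), (Sam, 4), (Wes, 7), (Xia, 11)}.
Difference: {(Cal, 32), (Fay, 19), (Quin, 28), (Sam, 14), (Sam, 4), (Wes, 7), (Xia, 11)} with {(Cal, 31), (Cal, 32), (Eve, 30), (Jo, 35), (Kim, 13), (Ola, 38), (Quin, 28), (Sam, 4), (Tai, 6), (Xia, 11), (Yan, 12)} → {(Fay, 19), (Sam, 14), (Wes, 7)}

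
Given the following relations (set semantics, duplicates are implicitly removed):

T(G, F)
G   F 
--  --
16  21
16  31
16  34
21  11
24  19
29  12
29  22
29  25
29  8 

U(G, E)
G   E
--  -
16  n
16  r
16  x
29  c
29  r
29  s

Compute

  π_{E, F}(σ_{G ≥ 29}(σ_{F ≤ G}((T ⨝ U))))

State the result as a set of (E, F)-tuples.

{(c, 12), (c, 22), (c, 25), (c, 8), (r, 12), (r, 22), (r, 25), (r, 8), (s, 12), (s, 22), (s, 25), (s, 8)}

Natural join on G: {(16, 21, n), (16, 21, r), (16, 21, x), (16, 31, n), (16, 31, r), (16, 31, x), (16, 34, n), (16, 34, r), (16, 34, x), (29, 12, c), (29, 12, r), (29, 12, s), (29, 22, c), (29, 22, r), (29, 22, s), (29, 25, c), (29, 25, r), (29, 25, s), (29, 8, c), (29, 8, r), (29, 8, s)}
Apply σ_{F ≤ G}; surviving tuples: {(29, 12, c), (29, 12, r), (29, 12, s), (29, 22, c), (29, 22, r), (29, 22, s), (29, 25, c), (29, 25, r), (29, 25, s), (29, 8, c), (29, 8, r), (29, 8, s)}
Apply σ_{G ≥ 29}; surviving tuples: {(29, 12, c), (29, 12, r), (29, 12, s), (29, 22, c), (29, 22, r), (29, 22, s), (29, 25, c), (29, 25, r), (29, 25, s), (29, 8, c), (29, 8, r), (29, 8, s)}
π_{E, F} gives {(c, 12), (c, 22), (c, 25), (c, 8), (r, 12), (r, 22), (r, 25), (r, 8), (s, 12), (s, 22), (s, 25), (s, 8)}.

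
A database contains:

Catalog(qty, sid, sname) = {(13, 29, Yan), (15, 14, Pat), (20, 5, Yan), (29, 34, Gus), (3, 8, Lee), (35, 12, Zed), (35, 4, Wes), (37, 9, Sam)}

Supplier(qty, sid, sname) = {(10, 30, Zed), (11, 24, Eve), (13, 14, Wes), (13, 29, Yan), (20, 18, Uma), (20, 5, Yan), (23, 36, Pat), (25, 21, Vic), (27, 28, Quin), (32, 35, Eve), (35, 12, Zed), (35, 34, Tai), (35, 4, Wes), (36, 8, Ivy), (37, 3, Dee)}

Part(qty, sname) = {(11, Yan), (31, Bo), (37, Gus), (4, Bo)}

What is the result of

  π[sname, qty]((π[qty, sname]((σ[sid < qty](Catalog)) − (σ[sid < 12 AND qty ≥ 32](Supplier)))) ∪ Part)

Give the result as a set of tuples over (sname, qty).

σ[sid < qty]: keep tuples satisfying sid < qty → {(15, 14, Pat), (20, 5, Yan), (35, 12, Zed), (35, 4, Wes), (37, 9, Sam)}
σ[sid < 12 AND qty ≥ 32]: keep tuples satisfying sid < 12 AND qty ≥ 32 → {(35, 4, Wes), (36, 8, Ivy), (37, 3, Dee)}
Set difference of the two operands is {(15, 14, Pat), (20, 5, Yan), (35, 12, Zed), (37, 9, Sam)}.
π_{qty, sname} gives {(15, Pat), (20, Yan), (35, Zed), (37, Sam)}.
Set union of the two operands is {(11, Yan), (15, Pat), (20, Yan), (31, Bo), (35, Zed), (37, Gus), (37, Sam), (4, Bo)}.
π_{sname, qty} gives {(Bo, 31), (Bo, 4), (Gus, 37), (Pat, 15), (Sam, 37), (Yan, 11), (Yan, 20), (Zed, 35)}.

{(Bo, 31), (Bo, 4), (Gus, 37), (Pat, 15), (Sam, 37), (Yan, 11), (Yan, 20), (Zed, 35)}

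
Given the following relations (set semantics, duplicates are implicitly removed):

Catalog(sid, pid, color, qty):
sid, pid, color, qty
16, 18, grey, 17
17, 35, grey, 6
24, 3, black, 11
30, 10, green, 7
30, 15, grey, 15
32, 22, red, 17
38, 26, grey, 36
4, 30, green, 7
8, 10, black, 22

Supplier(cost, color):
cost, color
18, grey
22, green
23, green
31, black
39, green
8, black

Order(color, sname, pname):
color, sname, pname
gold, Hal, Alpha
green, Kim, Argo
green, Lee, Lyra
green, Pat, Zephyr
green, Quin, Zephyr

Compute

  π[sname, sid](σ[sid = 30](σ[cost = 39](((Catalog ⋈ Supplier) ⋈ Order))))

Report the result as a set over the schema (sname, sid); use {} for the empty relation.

{(Kim, 30), (Lee, 30), (Pat, 30), (Quin, 30)}

Catalog ⋈ Supplier (natural join on color): {(16, 18, grey, 17, 18), (17, 35, grey, 6, 18), (24, 3, black, 11, 31), (24, 3, black, 11, 8), (30, 10, green, 7, 22), (30, 10, green, 7, 23), (30, 10, green, 7, 39), (30, 15, grey, 15, 18), (38, 26, grey, 36, 18), (4, 30, green, 7, 22), (4, 30, green, 7, 23), (4, 30, green, 7, 39), (8, 10, black, 22, 31), (8, 10, black, 22, 8)}
(Catalog ⋈ Supplier) ⋈ Order (natural join on color): {(30, 10, green, 7, 22, Kim, Argo), (30, 10, green, 7, 22, Lee, Lyra), (30, 10, green, 7, 22, Pat, Zephyr), (30, 10, green, 7, 22, Quin, Zephyr), (30, 10, green, 7, 23, Kim, Argo), (30, 10, green, 7, 23, Lee, Lyra), (30, 10, green, 7, 23, Pat, Zephyr), (30, 10, green, 7, 23, Quin, Zephyr), (30, 10, green, 7, 39, Kim, Argo), (30, 10, green, 7, 39, Lee, Lyra), (30, 10, green, 7, 39, Pat, Zephyr), (30, 10, green, 7, 39, Quin, Zephyr), (4, 30, green, 7, 22, Kim, Argo), (4, 30, green, 7, 22, Lee, Lyra), (4, 30, green, 7, 22, Pat, Zephyr), (4, 30, green, 7, 22, Quin, Zephyr), (4, 30, green, 7, 23, Kim, Argo), (4, 30, green, 7, 23, Lee, Lyra), (4, 30, green, 7, 23, Pat, Zephyr), (4, 30, green, 7, 23, Quin, Zephyr), (4, 30, green, 7, 39, Kim, Argo), (4, 30, green, 7, 39, Lee, Lyra), (4, 30, green, 7, 39, Pat, Zephyr), (4, 30, green, 7, 39, Quin, Zephyr)}
Selection cost = 39: {(30, 10, green, 7, 39, Kim, Argo), (30, 10, green, 7, 39, Lee, Lyra), (30, 10, green, 7, 39, Pat, Zephyr), (30, 10, green, 7, 39, Quin, Zephyr), (4, 30, green, 7, 39, Kim, Argo), (4, 30, green, 7, 39, Lee, Lyra), (4, 30, green, 7, 39, Pat, Zephyr), (4, 30, green, 7, 39, Quin, Zephyr)}
Selection sid = 30: {(30, 10, green, 7, 39, Kim, Argo), (30, 10, green, 7, 39, Lee, Lyra), (30, 10, green, 7, 39, Pat, Zephyr), (30, 10, green, 7, 39, Quin, Zephyr)}
π[sname, sid]: project onto (sname, sid) → {(Kim, 30), (Lee, 30), (Pat, 30), (Quin, 30)}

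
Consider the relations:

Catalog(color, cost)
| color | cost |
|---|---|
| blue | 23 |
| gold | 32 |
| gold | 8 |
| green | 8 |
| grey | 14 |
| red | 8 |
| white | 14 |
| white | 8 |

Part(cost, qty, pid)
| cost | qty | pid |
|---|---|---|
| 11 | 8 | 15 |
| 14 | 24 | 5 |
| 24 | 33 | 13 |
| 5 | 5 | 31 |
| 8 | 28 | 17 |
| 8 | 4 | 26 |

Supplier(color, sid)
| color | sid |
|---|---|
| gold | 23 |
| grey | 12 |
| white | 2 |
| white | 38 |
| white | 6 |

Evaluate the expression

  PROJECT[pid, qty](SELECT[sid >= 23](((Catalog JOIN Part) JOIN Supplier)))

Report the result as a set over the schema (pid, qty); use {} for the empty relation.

{(17, 28), (26, 4), (5, 24)}

Catalog ⋈ Part (natural join on cost): {(gold, 8, 28, 17), (gold, 8, 4, 26), (green, 8, 28, 17), (green, 8, 4, 26), (grey, 14, 24, 5), (red, 8, 28, 17), (red, 8, 4, 26), (white, 14, 24, 5), (white, 8, 28, 17), (white, 8, 4, 26)}
(Catalog JOIN Part) ⋈ Supplier (natural join on color): {(gold, 8, 28, 17, 23), (gold, 8, 4, 26, 23), (grey, 14, 24, 5, 12), (white, 14, 24, 5, 2), (white, 14, 24, 5, 38), (white, 14, 24, 5, 6), (white, 8, 28, 17, 2), (white, 8, 28, 17, 38), (white, 8, 28, 17, 6), (white, 8, 4, 26, 2), (white, 8, 4, 26, 38), (white, 8, 4, 26, 6)}
Apply σ_{sid >= 23}; surviving tuples: {(gold, 8, 28, 17, 23), (gold, 8, 4, 26, 23), (white, 14, 24, 5, 38), (white, 8, 28, 17, 38), (white, 8, 4, 26, 38)}
π_{pid, qty} gives {(17, 28), (26, 4), (5, 24)} (2 duplicate(s) eliminated).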